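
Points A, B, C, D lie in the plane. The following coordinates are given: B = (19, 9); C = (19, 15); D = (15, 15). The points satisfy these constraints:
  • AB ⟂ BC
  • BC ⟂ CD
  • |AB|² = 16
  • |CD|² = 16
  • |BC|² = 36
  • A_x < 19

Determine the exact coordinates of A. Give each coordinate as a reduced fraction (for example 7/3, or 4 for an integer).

1. A_x = 15  [[AB ⟂ BC ⇒ -6y+54=0] ∩ [|A−(19, 9)|²=16]]
2. A_y = 9  [[AB ⟂ BC ⇒ -6y+54=0] ∩ [|A−(19, 9)|²=16]]
   so A = (15, 9)

A = (15, 9)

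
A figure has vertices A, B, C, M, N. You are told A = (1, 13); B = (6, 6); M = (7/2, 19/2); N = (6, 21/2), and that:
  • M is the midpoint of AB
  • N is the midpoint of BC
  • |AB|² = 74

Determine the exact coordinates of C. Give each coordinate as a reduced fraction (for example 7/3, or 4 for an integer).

C = (6, 15)

1. C_x = 6  [C = 2·N−B = 2·(6, 21/2)−(6, 6)]
2. C_y = 15  [C = 2·N−B = 2·(6, 21/2)−(6, 6)]
   so C = (6, 15)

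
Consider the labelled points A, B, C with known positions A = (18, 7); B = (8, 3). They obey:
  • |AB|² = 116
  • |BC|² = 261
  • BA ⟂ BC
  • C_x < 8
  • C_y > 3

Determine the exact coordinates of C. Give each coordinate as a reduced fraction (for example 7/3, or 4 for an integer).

C = (2, 18)

1. C_x = 2  [[BA ⟂ BC ⇒ 10x+4y-92=0] ∩ [|C−(8, 3)|²=261]]
2. C_y = 18  [[BA ⟂ BC ⇒ 10x+4y-92=0] ∩ [|C−(8, 3)|²=261]]
   so C = (2, 18)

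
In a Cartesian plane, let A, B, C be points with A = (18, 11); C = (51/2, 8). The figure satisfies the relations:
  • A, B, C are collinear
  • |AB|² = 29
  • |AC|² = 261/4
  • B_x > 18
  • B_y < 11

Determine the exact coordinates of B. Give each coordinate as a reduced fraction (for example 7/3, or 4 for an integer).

B = (23, 9)

1. B_x = 23  [[A, B, C are collinear ⇒ -3x-15/2y+273/2=0] ∩ [|B−(18, 11)|²=29]]
2. B_y = 9  [[A, B, C are collinear ⇒ -3x-15/2y+273/2=0] ∩ [|B−(18, 11)|²=29]]
   so B = (23, 9)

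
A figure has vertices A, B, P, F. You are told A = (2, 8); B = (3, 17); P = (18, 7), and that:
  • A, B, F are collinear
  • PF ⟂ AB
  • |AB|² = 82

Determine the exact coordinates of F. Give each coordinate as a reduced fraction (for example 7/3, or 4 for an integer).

1. F_x = 171/82  [[A, B, F are collinear ⇒ -9x+1y+10=0] ∩ [PF ⟂ AB ⇒ 1x+9y-81=0]]
2. F_y = 719/82  [[A, B, F are collinear ⇒ -9x+1y+10=0] ∩ [PF ⟂ AB ⇒ 1x+9y-81=0]]
   so F = (171/82, 719/82)

F = (171/82, 719/82)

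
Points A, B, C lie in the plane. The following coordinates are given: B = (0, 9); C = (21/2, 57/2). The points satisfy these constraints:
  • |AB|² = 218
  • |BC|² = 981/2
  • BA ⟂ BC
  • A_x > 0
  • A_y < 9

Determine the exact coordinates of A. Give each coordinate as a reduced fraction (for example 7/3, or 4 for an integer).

A = (13, 2)

1. A_x = 13  [[BA ⟂ BC ⇒ 21/2x+39/2y-351/2=0] ∩ [|A−(0, 9)|²=218]]
2. A_y = 2  [[BA ⟂ BC ⇒ 21/2x+39/2y-351/2=0] ∩ [|A−(0, 9)|²=218]]
   so A = (13, 2)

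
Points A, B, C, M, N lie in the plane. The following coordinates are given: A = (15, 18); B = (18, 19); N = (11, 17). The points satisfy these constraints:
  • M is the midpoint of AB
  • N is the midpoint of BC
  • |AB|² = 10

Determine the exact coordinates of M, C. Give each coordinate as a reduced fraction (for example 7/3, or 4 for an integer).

1. M_x = 33/2  [2·M = A+B = (15, 18)+(18, 19)]
2. M_y = 37/2  [2·M = A+B = (15, 18)+(18, 19)]
   so M = (33/2, 37/2)
3. C_x = 4  [C = 2·N−B = 2·(11, 17)−(18, 19)]
4. C_y = 15  [C = 2·N−B = 2·(11, 17)−(18, 19)]
   so C = (4, 15)

M = (33/2, 37/2)
C = (4, 15)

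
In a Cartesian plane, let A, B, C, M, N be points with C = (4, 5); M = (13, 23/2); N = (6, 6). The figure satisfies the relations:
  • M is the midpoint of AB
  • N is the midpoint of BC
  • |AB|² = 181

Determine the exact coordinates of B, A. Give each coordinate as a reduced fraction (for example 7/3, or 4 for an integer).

1. B_x = 8  [B = 2·N−C = 2·(6, 6)−(4, 5)]
2. B_y = 7  [B = 2·N−C = 2·(6, 6)−(4, 5)]
   so B = (8, 7)
3. A_x = 18  [A = 2·M−B = 2·(13, 23/2)−(8, 7)]
4. A_y = 16  [A = 2·M−B = 2·(13, 23/2)−(8, 7)]
   so A = (18, 16)

B = (8, 7)
A = (18, 16)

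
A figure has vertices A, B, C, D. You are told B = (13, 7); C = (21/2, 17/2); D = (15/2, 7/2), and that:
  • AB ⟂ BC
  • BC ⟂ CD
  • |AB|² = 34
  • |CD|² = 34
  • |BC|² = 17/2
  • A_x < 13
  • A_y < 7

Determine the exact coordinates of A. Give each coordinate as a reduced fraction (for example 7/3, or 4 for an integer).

A = (10, 2)

1. A_x = 10  [[AB ⟂ BC ⇒ 5/2x-3/2y-22=0] ∩ [|A−(13, 7)|²=34]]
2. A_y = 2  [[AB ⟂ BC ⇒ 5/2x-3/2y-22=0] ∩ [|A−(13, 7)|²=34]]
   so A = (10, 2)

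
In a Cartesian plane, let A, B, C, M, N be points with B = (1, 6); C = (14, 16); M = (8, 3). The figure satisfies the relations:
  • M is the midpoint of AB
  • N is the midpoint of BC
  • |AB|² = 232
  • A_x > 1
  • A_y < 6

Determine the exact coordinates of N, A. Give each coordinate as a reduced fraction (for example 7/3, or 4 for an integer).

1. A_x = 15  [A = 2·M−B = 2·(8, 3)−(1, 6)]
2. A_y = 0  [A = 2·M−B = 2·(8, 3)−(1, 6)]
   so A = (15, 0)
3. N_x = 15/2  [2·N = B+C = (1, 6)+(14, 16)]
4. N_y = 11  [2·N = B+C = (1, 6)+(14, 16)]
   so N = (15/2, 11)

N = (15/2, 11)
A = (15, 0)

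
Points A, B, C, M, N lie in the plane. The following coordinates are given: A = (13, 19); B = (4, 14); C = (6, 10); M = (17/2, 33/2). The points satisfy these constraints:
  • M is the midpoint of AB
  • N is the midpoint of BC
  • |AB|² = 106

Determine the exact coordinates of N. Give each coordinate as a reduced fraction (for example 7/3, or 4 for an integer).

N = (5, 12)

1. N_x = 5  [2·N = B+C = (4, 14)+(6, 10)]
2. N_y = 12  [2·N = B+C = (4, 14)+(6, 10)]
   so N = (5, 12)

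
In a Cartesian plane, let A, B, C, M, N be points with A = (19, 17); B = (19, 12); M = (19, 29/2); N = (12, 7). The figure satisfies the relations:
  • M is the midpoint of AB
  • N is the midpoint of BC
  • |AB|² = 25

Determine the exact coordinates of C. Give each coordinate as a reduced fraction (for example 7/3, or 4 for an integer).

1. C_x = 5  [C = 2·N−B = 2·(12, 7)−(19, 12)]
2. C_y = 2  [C = 2·N−B = 2·(12, 7)−(19, 12)]
   so C = (5, 2)

C = (5, 2)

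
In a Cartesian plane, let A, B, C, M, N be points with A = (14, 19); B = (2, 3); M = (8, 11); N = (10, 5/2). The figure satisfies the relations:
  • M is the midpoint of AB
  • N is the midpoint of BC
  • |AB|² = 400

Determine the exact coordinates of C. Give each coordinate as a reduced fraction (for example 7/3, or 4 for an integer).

1. C_x = 18  [C = 2·N−B = 2·(10, 5/2)−(2, 3)]
2. C_y = 2  [C = 2·N−B = 2·(10, 5/2)−(2, 3)]
   so C = (18, 2)

C = (18, 2)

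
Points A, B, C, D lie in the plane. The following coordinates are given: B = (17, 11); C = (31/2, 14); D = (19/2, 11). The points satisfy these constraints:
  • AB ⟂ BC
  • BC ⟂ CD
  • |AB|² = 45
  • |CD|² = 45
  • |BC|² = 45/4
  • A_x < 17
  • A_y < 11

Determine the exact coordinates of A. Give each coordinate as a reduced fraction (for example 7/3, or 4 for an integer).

A = (11, 8)

1. A_x = 11  [[AB ⟂ BC ⇒ 3/2x-3y+15/2=0] ∩ [|A−(17, 11)|²=45]]
2. A_y = 8  [[AB ⟂ BC ⇒ 3/2x-3y+15/2=0] ∩ [|A−(17, 11)|²=45]]
   so A = (11, 8)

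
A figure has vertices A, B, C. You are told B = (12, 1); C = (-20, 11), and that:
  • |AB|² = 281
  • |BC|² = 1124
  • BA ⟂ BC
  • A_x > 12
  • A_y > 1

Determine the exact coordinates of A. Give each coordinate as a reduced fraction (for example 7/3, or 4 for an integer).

1. A_x = 17  [[BA ⟂ BC ⇒ -32x+10y+374=0] ∩ [|A−(12, 1)|²=281]]
2. A_y = 17  [[BA ⟂ BC ⇒ -32x+10y+374=0] ∩ [|A−(12, 1)|²=281]]
   so A = (17, 17)

A = (17, 17)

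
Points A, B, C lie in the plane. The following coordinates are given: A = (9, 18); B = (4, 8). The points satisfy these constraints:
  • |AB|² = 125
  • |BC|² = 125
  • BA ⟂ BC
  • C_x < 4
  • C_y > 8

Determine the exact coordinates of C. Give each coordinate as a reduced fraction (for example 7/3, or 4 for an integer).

C = (-6, 13)

1. C_x = -6  [[BA ⟂ BC ⇒ 5x+10y-100=0] ∩ [|C−(4, 8)|²=125]]
2. C_y = 13  [[BA ⟂ BC ⇒ 5x+10y-100=0] ∩ [|C−(4, 8)|²=125]]
   so C = (-6, 13)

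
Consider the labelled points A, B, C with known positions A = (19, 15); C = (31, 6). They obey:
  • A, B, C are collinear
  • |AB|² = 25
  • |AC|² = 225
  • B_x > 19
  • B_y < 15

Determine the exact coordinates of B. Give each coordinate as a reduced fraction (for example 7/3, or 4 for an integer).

B = (23, 12)

1. B_x = 23  [[A, B, C are collinear ⇒ -9x-12y+351=0] ∩ [|B−(19, 15)|²=25]]
2. B_y = 12  [[A, B, C are collinear ⇒ -9x-12y+351=0] ∩ [|B−(19, 15)|²=25]]
   so B = (23, 12)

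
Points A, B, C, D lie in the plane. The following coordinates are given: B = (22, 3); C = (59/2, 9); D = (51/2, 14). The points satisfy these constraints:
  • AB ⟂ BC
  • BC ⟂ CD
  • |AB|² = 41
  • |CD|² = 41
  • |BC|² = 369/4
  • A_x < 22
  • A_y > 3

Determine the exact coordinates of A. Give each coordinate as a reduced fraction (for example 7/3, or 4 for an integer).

A = (18, 8)

1. A_x = 18  [[AB ⟂ BC ⇒ -15/2x-6y+183=0] ∩ [|A−(22, 3)|²=41]]
2. A_y = 8  [[AB ⟂ BC ⇒ -15/2x-6y+183=0] ∩ [|A−(22, 3)|²=41]]
   so A = (18, 8)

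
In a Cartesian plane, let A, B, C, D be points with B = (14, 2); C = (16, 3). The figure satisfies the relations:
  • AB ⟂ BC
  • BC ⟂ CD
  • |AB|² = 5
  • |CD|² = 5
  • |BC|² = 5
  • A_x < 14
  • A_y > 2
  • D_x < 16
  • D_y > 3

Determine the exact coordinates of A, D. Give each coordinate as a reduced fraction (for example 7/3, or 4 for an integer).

A = (13, 4)
D = (15, 5)

1. A_x = 13  [[AB ⟂ BC ⇒ -2x-1y+30=0] ∩ [|A−(14, 2)|²=5]]
2. A_y = 4  [[AB ⟂ BC ⇒ -2x-1y+30=0] ∩ [|A−(14, 2)|²=5]]
   so A = (13, 4)
3. D_x = 15  [[BC ⟂ CD ⇒ 2x+1y-35=0] ∩ [|D−(16, 3)|²=5]]
4. D_y = 5  [[BC ⟂ CD ⇒ 2x+1y-35=0] ∩ [|D−(16, 3)|²=5]]
   so D = (15, 5)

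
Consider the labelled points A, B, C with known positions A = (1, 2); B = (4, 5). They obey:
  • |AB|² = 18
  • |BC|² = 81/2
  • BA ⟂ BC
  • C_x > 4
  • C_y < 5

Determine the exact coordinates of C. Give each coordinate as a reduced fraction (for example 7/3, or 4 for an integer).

1. C_x = 17/2  [[BA ⟂ BC ⇒ -3x-3y+27=0] ∩ [|C−(4, 5)|²=81/2]]
2. C_y = 1/2  [[BA ⟂ BC ⇒ -3x-3y+27=0] ∩ [|C−(4, 5)|²=81/2]]
   so C = (17/2, 1/2)

C = (17/2, 1/2)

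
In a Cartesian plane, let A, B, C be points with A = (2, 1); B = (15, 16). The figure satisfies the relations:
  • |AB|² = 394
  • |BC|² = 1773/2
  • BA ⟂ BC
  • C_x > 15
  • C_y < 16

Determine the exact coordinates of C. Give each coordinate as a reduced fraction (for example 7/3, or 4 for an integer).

1. C_x = 75/2  [[BA ⟂ BC ⇒ -13x-15y+435=0] ∩ [|C−(15, 16)|²=1773/2]]
2. C_y = -7/2  [[BA ⟂ BC ⇒ -13x-15y+435=0] ∩ [|C−(15, 16)|²=1773/2]]
   so C = (75/2, -7/2)

C = (75/2, -7/2)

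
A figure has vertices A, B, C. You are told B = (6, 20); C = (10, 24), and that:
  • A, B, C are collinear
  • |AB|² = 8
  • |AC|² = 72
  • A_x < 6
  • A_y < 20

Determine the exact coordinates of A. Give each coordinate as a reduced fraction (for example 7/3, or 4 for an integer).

A = (4, 18)

1. A_x = 4  [[A, B, C are collinear ⇒ -4x+4y-56=0] ∩ [|A−(6, 20)|²=8]]
2. A_y = 18  [[A, B, C are collinear ⇒ -4x+4y-56=0] ∩ [|A−(6, 20)|²=8]]
   so A = (4, 18)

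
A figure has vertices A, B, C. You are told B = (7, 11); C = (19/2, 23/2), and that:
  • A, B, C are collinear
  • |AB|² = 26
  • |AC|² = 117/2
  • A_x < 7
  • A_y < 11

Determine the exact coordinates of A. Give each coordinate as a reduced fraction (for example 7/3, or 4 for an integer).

1. A_x = 2  [[A, B, C are collinear ⇒ -1/2x+5/2y-24=0] ∩ [|A−(7, 11)|²=26]]
2. A_y = 10  [[A, B, C are collinear ⇒ -1/2x+5/2y-24=0] ∩ [|A−(7, 11)|²=26]]
   so A = (2, 10)

A = (2, 10)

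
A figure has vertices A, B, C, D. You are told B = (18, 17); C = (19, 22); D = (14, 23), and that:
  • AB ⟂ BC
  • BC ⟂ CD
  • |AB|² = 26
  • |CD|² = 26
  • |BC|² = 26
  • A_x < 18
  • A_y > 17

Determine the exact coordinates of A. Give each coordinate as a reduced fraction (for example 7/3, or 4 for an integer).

A = (13, 18)

1. A_x = 13  [[AB ⟂ BC ⇒ -1x-5y+103=0] ∩ [|A−(18, 17)|²=26]]
2. A_y = 18  [[AB ⟂ BC ⇒ -1x-5y+103=0] ∩ [|A−(18, 17)|²=26]]
   so A = (13, 18)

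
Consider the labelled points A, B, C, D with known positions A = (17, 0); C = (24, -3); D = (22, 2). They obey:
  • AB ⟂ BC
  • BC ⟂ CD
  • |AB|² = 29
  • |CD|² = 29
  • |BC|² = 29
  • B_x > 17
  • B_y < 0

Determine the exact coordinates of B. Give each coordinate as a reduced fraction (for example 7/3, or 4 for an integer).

1. B_x = 19  [[BC ⟂ CD ⇒ 2x-5y-63=0] ∩ [|B−(17, 0)|²=29]]
2. B_y = -5  [[BC ⟂ CD ⇒ 2x-5y-63=0] ∩ [|B−(17, 0)|²=29]]
   so B = (19, -5)

B = (19, -5)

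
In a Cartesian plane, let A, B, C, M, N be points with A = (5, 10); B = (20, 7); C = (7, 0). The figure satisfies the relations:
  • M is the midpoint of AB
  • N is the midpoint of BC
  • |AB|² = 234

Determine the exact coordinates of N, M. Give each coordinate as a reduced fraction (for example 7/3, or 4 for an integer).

N = (27/2, 7/2)
M = (25/2, 17/2)

1. M_x = 25/2  [2·M = A+B = (5, 10)+(20, 7)]
2. M_y = 17/2  [2·M = A+B = (5, 10)+(20, 7)]
   so M = (25/2, 17/2)
3. N_x = 27/2  [2·N = B+C = (20, 7)+(7, 0)]
4. N_y = 7/2  [2·N = B+C = (20, 7)+(7, 0)]
   so N = (27/2, 7/2)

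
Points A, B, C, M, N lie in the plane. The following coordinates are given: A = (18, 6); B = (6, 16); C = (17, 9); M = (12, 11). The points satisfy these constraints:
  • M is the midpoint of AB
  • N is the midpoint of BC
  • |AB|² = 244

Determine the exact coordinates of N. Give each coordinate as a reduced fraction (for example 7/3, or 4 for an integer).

N = (23/2, 25/2)

1. N_x = 23/2  [2·N = B+C = (6, 16)+(17, 9)]
2. N_y = 25/2  [2·N = B+C = (6, 16)+(17, 9)]
   so N = (23/2, 25/2)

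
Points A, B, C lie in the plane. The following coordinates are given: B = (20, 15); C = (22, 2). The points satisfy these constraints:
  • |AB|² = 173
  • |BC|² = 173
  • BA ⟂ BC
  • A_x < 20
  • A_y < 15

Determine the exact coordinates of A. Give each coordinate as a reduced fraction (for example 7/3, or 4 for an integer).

1. A_x = 7  [[BA ⟂ BC ⇒ 2x-13y+155=0] ∩ [|A−(20, 15)|²=173]]
2. A_y = 13  [[BA ⟂ BC ⇒ 2x-13y+155=0] ∩ [|A−(20, 15)|²=173]]
   so A = (7, 13)

A = (7, 13)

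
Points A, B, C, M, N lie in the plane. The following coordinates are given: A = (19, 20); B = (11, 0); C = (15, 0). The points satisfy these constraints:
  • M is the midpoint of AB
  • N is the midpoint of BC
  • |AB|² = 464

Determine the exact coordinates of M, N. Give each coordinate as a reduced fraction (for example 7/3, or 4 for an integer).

M = (15, 10)
N = (13, 0)

1. M_x = 15  [2·M = A+B = (19, 20)+(11, 0)]
2. M_y = 10  [2·M = A+B = (19, 20)+(11, 0)]
   so M = (15, 10)
3. N_x = 13  [2·N = B+C = (11, 0)+(15, 0)]
4. N_y = 0  [2·N = B+C = (11, 0)+(15, 0)]
   so N = (13, 0)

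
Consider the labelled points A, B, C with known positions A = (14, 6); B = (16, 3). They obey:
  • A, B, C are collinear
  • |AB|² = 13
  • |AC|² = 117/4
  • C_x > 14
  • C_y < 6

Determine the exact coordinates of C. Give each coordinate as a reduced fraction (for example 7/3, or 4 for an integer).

1. C_x = 17  [[A, B, C are collinear ⇒ 3x+2y-54=0] ∩ [|C−(14, 6)|²=117/4]]
2. C_y = 3/2  [[A, B, C are collinear ⇒ 3x+2y-54=0] ∩ [|C−(14, 6)|²=117/4]]
   so C = (17, 3/2)

C = (17, 3/2)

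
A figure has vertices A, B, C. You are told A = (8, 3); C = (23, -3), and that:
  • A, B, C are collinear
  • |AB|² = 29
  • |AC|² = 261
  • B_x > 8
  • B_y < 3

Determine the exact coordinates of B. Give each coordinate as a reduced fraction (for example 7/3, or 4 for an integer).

B = (13, 1)

1. B_x = 13  [[A, B, C are collinear ⇒ -6x-15y+93=0] ∩ [|B−(8, 3)|²=29]]
2. B_y = 1  [[A, B, C are collinear ⇒ -6x-15y+93=0] ∩ [|B−(8, 3)|²=29]]
   so B = (13, 1)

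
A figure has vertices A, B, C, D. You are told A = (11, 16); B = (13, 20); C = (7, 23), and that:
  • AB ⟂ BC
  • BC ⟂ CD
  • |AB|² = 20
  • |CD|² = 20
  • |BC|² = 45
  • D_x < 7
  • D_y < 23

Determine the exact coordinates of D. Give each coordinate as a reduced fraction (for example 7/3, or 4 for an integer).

1. D_x = 5  [[BC ⟂ CD ⇒ -6x+3y-27=0] ∩ [|D−(7, 23)|²=20]]
2. D_y = 19  [[BC ⟂ CD ⇒ -6x+3y-27=0] ∩ [|D−(7, 23)|²=20]]
   so D = (5, 19)

D = (5, 19)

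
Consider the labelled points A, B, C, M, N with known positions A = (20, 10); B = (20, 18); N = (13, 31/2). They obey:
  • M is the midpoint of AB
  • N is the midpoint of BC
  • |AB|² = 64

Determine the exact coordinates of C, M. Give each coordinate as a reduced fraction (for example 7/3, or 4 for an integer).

C = (6, 13)
M = (20, 14)

1. M_x = 20  [2·M = A+B = (20, 10)+(20, 18)]
2. M_y = 14  [2·M = A+B = (20, 10)+(20, 18)]
   so M = (20, 14)
3. C_x = 6  [C = 2·N−B = 2·(13, 31/2)−(20, 18)]
4. C_y = 13  [C = 2·N−B = 2·(13, 31/2)−(20, 18)]
   so C = (6, 13)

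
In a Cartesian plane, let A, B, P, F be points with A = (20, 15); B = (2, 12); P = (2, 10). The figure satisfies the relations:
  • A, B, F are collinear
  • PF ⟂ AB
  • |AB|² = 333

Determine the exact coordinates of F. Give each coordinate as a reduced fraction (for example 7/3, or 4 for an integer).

F = (62/37, 442/37)

1. F_x = 62/37  [[A, B, F are collinear ⇒ 3x-18y+210=0] ∩ [PF ⟂ AB ⇒ -18x-3y+66=0]]
2. F_y = 442/37  [[A, B, F are collinear ⇒ 3x-18y+210=0] ∩ [PF ⟂ AB ⇒ -18x-3y+66=0]]
   so F = (62/37, 442/37)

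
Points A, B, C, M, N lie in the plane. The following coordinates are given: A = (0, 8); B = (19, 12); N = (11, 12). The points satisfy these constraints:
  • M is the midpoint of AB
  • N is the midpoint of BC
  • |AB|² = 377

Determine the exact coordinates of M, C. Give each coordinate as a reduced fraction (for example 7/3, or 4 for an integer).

1. M_x = 19/2  [2·M = A+B = (0, 8)+(19, 12)]
2. M_y = 10  [2·M = A+B = (0, 8)+(19, 12)]
   so M = (19/2, 10)
3. C_x = 3  [C = 2·N−B = 2·(11, 12)−(19, 12)]
4. C_y = 12  [C = 2·N−B = 2·(11, 12)−(19, 12)]
   so C = (3, 12)

M = (19/2, 10)
C = (3, 12)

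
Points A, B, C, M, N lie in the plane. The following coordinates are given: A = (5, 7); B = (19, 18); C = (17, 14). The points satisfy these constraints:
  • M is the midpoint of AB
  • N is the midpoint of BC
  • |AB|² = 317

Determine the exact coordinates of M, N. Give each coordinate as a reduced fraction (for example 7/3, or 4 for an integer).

1. M_x = 12  [2·M = A+B = (5, 7)+(19, 18)]
2. M_y = 25/2  [2·M = A+B = (5, 7)+(19, 18)]
   so M = (12, 25/2)
3. N_x = 18  [2·N = B+C = (19, 18)+(17, 14)]
4. N_y = 16  [2·N = B+C = (19, 18)+(17, 14)]
   so N = (18, 16)

M = (12, 25/2)
N = (18, 16)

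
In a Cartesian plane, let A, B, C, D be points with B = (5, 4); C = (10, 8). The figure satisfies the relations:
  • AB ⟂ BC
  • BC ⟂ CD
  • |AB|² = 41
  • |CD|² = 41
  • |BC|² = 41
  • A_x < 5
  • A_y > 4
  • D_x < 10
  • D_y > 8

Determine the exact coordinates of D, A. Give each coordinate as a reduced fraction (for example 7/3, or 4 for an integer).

D = (6, 13)
A = (1, 9)

1. D_x = 6  [[BC ⟂ CD ⇒ 5x+4y-82=0] ∩ [|D−(10, 8)|²=41]]
2. D_y = 13  [[BC ⟂ CD ⇒ 5x+4y-82=0] ∩ [|D−(10, 8)|²=41]]
   so D = (6, 13)
3. A_x = 1  [[AB ⟂ BC ⇒ -5x-4y+41=0] ∩ [|A−(5, 4)|²=41]]
4. A_y = 9  [[AB ⟂ BC ⇒ -5x-4y+41=0] ∩ [|A−(5, 4)|²=41]]
   so A = (1, 9)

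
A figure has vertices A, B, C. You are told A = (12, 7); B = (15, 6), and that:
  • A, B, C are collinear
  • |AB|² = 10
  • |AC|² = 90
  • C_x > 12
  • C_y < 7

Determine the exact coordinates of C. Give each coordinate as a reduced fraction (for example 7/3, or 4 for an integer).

1. C_x = 21  [[A, B, C are collinear ⇒ 1x+3y-33=0] ∩ [|C−(12, 7)|²=90]]
2. C_y = 4  [[A, B, C are collinear ⇒ 1x+3y-33=0] ∩ [|C−(12, 7)|²=90]]
   so C = (21, 4)

C = (21, 4)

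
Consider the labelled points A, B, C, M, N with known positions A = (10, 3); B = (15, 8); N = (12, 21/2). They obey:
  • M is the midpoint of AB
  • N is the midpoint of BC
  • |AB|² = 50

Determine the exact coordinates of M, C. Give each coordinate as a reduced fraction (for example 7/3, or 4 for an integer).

M = (25/2, 11/2)
C = (9, 13)

1. M_x = 25/2  [2·M = A+B = (10, 3)+(15, 8)]
2. M_y = 11/2  [2·M = A+B = (10, 3)+(15, 8)]
   so M = (25/2, 11/2)
3. C_x = 9  [C = 2·N−B = 2·(12, 21/2)−(15, 8)]
4. C_y = 13  [C = 2·N−B = 2·(12, 21/2)−(15, 8)]
   so C = (9, 13)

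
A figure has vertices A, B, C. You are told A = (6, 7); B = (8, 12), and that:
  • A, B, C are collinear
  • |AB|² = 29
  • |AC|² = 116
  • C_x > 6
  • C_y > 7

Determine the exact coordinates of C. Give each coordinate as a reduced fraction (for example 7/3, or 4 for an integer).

1. C_x = 10  [[A, B, C are collinear ⇒ -5x+2y+16=0] ∩ [|C−(6, 7)|²=116]]
2. C_y = 17  [[A, B, C are collinear ⇒ -5x+2y+16=0] ∩ [|C−(6, 7)|²=116]]
   so C = (10, 17)

C = (10, 17)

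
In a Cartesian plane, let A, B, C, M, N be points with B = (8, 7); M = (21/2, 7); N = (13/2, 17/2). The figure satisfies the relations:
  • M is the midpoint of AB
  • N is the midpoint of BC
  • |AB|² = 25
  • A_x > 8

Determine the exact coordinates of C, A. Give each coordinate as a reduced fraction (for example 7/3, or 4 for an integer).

C = (5, 10)
A = (13, 7)

1. A_x = 13  [A = 2·M−B = 2·(21/2, 7)−(8, 7)]
2. A_y = 7  [A = 2·M−B = 2·(21/2, 7)−(8, 7)]
   so A = (13, 7)
3. C_x = 5  [C = 2·N−B = 2·(13/2, 17/2)−(8, 7)]
4. C_y = 10  [C = 2·N−B = 2·(13/2, 17/2)−(8, 7)]
   so C = (5, 10)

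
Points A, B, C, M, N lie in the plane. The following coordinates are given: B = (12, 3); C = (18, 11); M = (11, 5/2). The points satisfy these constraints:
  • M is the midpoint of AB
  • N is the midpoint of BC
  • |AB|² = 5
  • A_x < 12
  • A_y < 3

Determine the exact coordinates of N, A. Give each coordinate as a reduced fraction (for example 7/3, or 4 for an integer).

1. A_x = 10  [A = 2·M−B = 2·(11, 5/2)−(12, 3)]
2. A_y = 2  [A = 2·M−B = 2·(11, 5/2)−(12, 3)]
   so A = (10, 2)
3. N_x = 15  [2·N = B+C = (12, 3)+(18, 11)]
4. N_y = 7  [2·N = B+C = (12, 3)+(18, 11)]
   so N = (15, 7)

N = (15, 7)
A = (10, 2)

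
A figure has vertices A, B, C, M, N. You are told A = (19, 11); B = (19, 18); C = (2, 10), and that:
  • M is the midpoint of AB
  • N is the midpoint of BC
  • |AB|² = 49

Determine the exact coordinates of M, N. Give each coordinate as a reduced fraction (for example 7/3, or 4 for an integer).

M = (19, 29/2)
N = (21/2, 14)

1. M_x = 19  [2·M = A+B = (19, 11)+(19, 18)]
2. M_y = 29/2  [2·M = A+B = (19, 11)+(19, 18)]
   so M = (19, 29/2)
3. N_x = 21/2  [2·N = B+C = (19, 18)+(2, 10)]
4. N_y = 14  [2·N = B+C = (19, 18)+(2, 10)]
   so N = (21/2, 14)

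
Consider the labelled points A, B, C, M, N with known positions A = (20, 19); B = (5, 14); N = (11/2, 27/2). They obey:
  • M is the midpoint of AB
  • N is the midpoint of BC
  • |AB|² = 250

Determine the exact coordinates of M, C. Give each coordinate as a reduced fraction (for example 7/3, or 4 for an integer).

M = (25/2, 33/2)
C = (6, 13)

1. M_x = 25/2  [2·M = A+B = (20, 19)+(5, 14)]
2. M_y = 33/2  [2·M = A+B = (20, 19)+(5, 14)]
   so M = (25/2, 33/2)
3. C_x = 6  [C = 2·N−B = 2·(11/2, 27/2)−(5, 14)]
4. C_y = 13  [C = 2·N−B = 2·(11/2, 27/2)−(5, 14)]
   so C = (6, 13)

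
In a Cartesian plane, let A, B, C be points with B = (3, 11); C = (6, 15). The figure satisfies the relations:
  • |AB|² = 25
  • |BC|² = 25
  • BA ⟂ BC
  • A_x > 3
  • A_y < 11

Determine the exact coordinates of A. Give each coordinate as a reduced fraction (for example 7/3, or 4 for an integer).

A = (7, 8)

1. A_x = 7  [[BA ⟂ BC ⇒ 3x+4y-53=0] ∩ [|A−(3, 11)|²=25]]
2. A_y = 8  [[BA ⟂ BC ⇒ 3x+4y-53=0] ∩ [|A−(3, 11)|²=25]]
   so A = (7, 8)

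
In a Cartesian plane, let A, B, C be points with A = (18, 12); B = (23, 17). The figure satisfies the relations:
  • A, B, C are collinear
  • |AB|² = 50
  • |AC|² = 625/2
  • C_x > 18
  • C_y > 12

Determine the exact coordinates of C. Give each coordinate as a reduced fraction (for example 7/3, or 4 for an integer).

C = (61/2, 49/2)

1. C_x = 61/2  [[A, B, C are collinear ⇒ -5x+5y+30=0] ∩ [|C−(18, 12)|²=625/2]]
2. C_y = 49/2  [[A, B, C are collinear ⇒ -5x+5y+30=0] ∩ [|C−(18, 12)|²=625/2]]
   so C = (61/2, 49/2)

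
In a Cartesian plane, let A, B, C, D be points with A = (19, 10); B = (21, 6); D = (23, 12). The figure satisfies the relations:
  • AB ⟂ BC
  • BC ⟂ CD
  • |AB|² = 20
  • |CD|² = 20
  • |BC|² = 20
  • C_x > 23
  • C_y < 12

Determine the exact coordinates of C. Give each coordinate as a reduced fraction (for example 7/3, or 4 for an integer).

C = (25, 8)

1. C_x = 25  [[AB ⟂ BC ⇒ 2x-4y-18=0] ∩ [|C−(23, 12)|²=20]]
2. C_y = 8  [[AB ⟂ BC ⇒ 2x-4y-18=0] ∩ [|C−(23, 12)|²=20]]
   so C = (25, 8)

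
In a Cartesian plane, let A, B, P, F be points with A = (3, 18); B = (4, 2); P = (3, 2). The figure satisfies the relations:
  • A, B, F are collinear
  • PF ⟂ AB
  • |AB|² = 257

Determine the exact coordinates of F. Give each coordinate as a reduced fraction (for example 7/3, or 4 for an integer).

F = (1027/257, 530/257)

1. F_x = 1027/257  [[A, B, F are collinear ⇒ 16x+1y-66=0] ∩ [PF ⟂ AB ⇒ 1x-16y+29=0]]
2. F_y = 530/257  [[A, B, F are collinear ⇒ 16x+1y-66=0] ∩ [PF ⟂ AB ⇒ 1x-16y+29=0]]
   so F = (1027/257, 530/257)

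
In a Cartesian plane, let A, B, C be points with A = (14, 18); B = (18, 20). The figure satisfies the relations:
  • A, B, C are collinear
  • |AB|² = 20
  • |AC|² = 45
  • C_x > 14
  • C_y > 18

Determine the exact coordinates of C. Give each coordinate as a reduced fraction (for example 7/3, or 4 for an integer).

C = (20, 21)

1. C_x = 20  [[A, B, C are collinear ⇒ -2x+4y-44=0] ∩ [|C−(14, 18)|²=45]]
2. C_y = 21  [[A, B, C are collinear ⇒ -2x+4y-44=0] ∩ [|C−(14, 18)|²=45]]
   so C = (20, 21)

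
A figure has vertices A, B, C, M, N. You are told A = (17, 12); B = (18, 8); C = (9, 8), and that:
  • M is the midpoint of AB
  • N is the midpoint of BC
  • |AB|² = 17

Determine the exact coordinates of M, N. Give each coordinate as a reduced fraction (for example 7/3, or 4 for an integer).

1. M_x = 35/2  [2·M = A+B = (17, 12)+(18, 8)]
2. M_y = 10  [2·M = A+B = (17, 12)+(18, 8)]
   so M = (35/2, 10)
3. N_x = 27/2  [2·N = B+C = (18, 8)+(9, 8)]
4. N_y = 8  [2·N = B+C = (18, 8)+(9, 8)]
   so N = (27/2, 8)

M = (35/2, 10)
N = (27/2, 8)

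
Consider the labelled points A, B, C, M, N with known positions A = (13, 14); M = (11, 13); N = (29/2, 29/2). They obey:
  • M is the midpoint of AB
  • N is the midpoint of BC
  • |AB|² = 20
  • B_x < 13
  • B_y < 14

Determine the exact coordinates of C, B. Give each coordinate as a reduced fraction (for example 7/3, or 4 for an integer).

1. B_x = 9  [B = 2·M−A = 2·(11, 13)−(13, 14)]
2. B_y = 12  [B = 2·M−A = 2·(11, 13)−(13, 14)]
   so B = (9, 12)
3. C_x = 20  [C = 2·N−B = 2·(29/2, 29/2)−(9, 12)]
4. C_y = 17  [C = 2·N−B = 2·(29/2, 29/2)−(9, 12)]
   so C = (20, 17)

C = (20, 17)
B = (9, 12)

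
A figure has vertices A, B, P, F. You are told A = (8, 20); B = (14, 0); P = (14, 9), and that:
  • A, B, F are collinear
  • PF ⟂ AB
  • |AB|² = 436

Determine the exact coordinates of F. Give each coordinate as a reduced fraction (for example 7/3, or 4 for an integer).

F = (1256/109, 900/109)

1. F_x = 1256/109  [[A, B, F are collinear ⇒ 20x+6y-280=0] ∩ [PF ⟂ AB ⇒ 6x-20y+96=0]]
2. F_y = 900/109  [[A, B, F are collinear ⇒ 20x+6y-280=0] ∩ [PF ⟂ AB ⇒ 6x-20y+96=0]]
   so F = (1256/109, 900/109)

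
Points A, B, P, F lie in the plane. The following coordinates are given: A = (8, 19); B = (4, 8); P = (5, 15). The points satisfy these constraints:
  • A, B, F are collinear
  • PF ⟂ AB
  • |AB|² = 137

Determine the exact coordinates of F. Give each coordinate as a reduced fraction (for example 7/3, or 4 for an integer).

F = (872/137, 1987/137)

1. F_x = 872/137  [[A, B, F are collinear ⇒ 11x-4y-12=0] ∩ [PF ⟂ AB ⇒ -4x-11y+185=0]]
2. F_y = 1987/137  [[A, B, F are collinear ⇒ 11x-4y-12=0] ∩ [PF ⟂ AB ⇒ -4x-11y+185=0]]
   so F = (872/137, 1987/137)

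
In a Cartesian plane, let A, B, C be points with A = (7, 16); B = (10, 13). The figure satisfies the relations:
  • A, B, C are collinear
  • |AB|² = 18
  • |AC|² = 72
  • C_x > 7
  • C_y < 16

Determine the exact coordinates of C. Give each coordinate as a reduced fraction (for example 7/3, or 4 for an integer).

1. C_x = 13  [[A, B, C are collinear ⇒ 3x+3y-69=0] ∩ [|C−(7, 16)|²=72]]
2. C_y = 10  [[A, B, C are collinear ⇒ 3x+3y-69=0] ∩ [|C−(7, 16)|²=72]]
   so C = (13, 10)

C = (13, 10)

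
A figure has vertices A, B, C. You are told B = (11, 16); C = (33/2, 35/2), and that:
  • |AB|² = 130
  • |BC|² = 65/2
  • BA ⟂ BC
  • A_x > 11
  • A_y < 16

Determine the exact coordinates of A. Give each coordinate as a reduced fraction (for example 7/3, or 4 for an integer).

A = (14, 5)

1. A_x = 14  [[BA ⟂ BC ⇒ 11/2x+3/2y-169/2=0] ∩ [|A−(11, 16)|²=130]]
2. A_y = 5  [[BA ⟂ BC ⇒ 11/2x+3/2y-169/2=0] ∩ [|A−(11, 16)|²=130]]
   so A = (14, 5)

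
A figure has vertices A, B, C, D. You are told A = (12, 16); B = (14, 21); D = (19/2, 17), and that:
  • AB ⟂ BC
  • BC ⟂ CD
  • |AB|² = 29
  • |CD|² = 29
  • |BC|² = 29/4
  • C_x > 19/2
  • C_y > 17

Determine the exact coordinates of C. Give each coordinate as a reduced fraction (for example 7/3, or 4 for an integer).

1. C_x = 23/2  [[AB ⟂ BC ⇒ 2x+5y-133=0] ∩ [|C−(19/2, 17)|²=29]]
2. C_y = 22  [[AB ⟂ BC ⇒ 2x+5y-133=0] ∩ [|C−(19/2, 17)|²=29]]
   so C = (23/2, 22)

C = (23/2, 22)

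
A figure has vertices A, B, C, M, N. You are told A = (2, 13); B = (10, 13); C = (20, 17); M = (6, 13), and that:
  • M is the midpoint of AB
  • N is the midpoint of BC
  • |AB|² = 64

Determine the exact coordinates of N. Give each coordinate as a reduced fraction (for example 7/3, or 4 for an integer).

1. N_x = 15  [2·N = B+C = (10, 13)+(20, 17)]
2. N_y = 15  [2·N = B+C = (10, 13)+(20, 17)]
   so N = (15, 15)

N = (15, 15)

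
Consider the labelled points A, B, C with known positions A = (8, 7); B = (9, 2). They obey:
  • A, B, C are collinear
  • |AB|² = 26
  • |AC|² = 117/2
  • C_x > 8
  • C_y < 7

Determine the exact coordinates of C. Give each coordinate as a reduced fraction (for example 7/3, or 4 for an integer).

C = (19/2, -1/2)

1. C_x = 19/2  [[A, B, C are collinear ⇒ 5x+1y-47=0] ∩ [|C−(8, 7)|²=117/2]]
2. C_y = -1/2  [[A, B, C are collinear ⇒ 5x+1y-47=0] ∩ [|C−(8, 7)|²=117/2]]
   so C = (19/2, -1/2)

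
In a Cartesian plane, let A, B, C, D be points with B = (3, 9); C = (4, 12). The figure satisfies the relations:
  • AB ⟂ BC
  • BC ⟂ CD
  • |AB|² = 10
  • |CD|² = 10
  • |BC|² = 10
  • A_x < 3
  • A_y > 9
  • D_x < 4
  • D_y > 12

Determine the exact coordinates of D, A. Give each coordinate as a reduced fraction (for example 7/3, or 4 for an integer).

1. D_x = 1  [[BC ⟂ CD ⇒ 1x+3y-40=0] ∩ [|D−(4, 12)|²=10]]
2. D_y = 13  [[BC ⟂ CD ⇒ 1x+3y-40=0] ∩ [|D−(4, 12)|²=10]]
   so D = (1, 13)
3. A_x = 0  [[AB ⟂ BC ⇒ -1x-3y+30=0] ∩ [|A−(3, 9)|²=10]]
4. A_y = 10  [[AB ⟂ BC ⇒ -1x-3y+30=0] ∩ [|A−(3, 9)|²=10]]
   so A = (0, 10)

D = (1, 13)
A = (0, 10)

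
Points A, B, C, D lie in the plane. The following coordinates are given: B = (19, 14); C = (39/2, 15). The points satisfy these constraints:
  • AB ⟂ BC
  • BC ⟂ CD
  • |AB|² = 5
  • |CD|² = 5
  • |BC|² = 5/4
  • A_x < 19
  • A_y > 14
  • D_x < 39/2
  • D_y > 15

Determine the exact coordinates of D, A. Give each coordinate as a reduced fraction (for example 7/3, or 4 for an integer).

D = (35/2, 16)
A = (17, 15)

1. D_x = 35/2  [[BC ⟂ CD ⇒ 1/2x+1y-99/4=0] ∩ [|D−(39/2, 15)|²=5]]
2. D_y = 16  [[BC ⟂ CD ⇒ 1/2x+1y-99/4=0] ∩ [|D−(39/2, 15)|²=5]]
   so D = (35/2, 16)
3. A_x = 17  [[AB ⟂ BC ⇒ -1/2x-1y+47/2=0] ∩ [|A−(19, 14)|²=5]]
4. A_y = 15  [[AB ⟂ BC ⇒ -1/2x-1y+47/2=0] ∩ [|A−(19, 14)|²=5]]
   so A = (17, 15)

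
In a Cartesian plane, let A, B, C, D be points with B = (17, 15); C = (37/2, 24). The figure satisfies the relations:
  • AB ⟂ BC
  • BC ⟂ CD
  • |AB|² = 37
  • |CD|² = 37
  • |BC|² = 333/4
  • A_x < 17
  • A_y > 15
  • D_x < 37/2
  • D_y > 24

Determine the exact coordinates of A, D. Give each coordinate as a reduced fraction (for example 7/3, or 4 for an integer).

1. A_x = 11  [[AB ⟂ BC ⇒ -3/2x-9y+321/2=0] ∩ [|A−(17, 15)|²=37]]
2. A_y = 16  [[AB ⟂ BC ⇒ -3/2x-9y+321/2=0] ∩ [|A−(17, 15)|²=37]]
   so A = (11, 16)
3. D_x = 25/2  [[BC ⟂ CD ⇒ 3/2x+9y-975/4=0] ∩ [|D−(37/2, 24)|²=37]]
4. D_y = 25  [[BC ⟂ CD ⇒ 3/2x+9y-975/4=0] ∩ [|D−(37/2, 24)|²=37]]
   so D = (25/2, 25)

A = (11, 16)
D = (25/2, 25)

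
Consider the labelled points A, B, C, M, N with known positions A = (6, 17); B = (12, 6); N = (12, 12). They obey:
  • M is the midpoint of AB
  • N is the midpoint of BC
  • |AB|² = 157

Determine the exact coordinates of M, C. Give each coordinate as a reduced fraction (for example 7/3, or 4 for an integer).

1. M_x = 9  [2·M = A+B = (6, 17)+(12, 6)]
2. M_y = 23/2  [2·M = A+B = (6, 17)+(12, 6)]
   so M = (9, 23/2)
3. C_x = 12  [C = 2·N−B = 2·(12, 12)−(12, 6)]
4. C_y = 18  [C = 2·N−B = 2·(12, 12)−(12, 6)]
   so C = (12, 18)

M = (9, 23/2)
C = (12, 18)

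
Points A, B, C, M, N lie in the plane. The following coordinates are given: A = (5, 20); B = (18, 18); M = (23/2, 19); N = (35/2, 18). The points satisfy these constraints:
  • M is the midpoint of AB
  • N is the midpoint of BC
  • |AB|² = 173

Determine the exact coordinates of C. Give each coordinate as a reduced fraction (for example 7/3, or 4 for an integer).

1. C_x = 17  [C = 2·N−B = 2·(35/2, 18)−(18, 18)]
2. C_y = 18  [C = 2·N−B = 2·(35/2, 18)−(18, 18)]
   so C = (17, 18)

C = (17, 18)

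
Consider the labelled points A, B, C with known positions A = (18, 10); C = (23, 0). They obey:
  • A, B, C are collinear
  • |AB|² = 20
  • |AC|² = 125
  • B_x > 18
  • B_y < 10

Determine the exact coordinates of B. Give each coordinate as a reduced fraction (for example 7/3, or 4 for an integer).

B = (20, 6)

1. B_x = 20  [[A, B, C are collinear ⇒ -10x-5y+230=0] ∩ [|B−(18, 10)|²=20]]
2. B_y = 6  [[A, B, C are collinear ⇒ -10x-5y+230=0] ∩ [|B−(18, 10)|²=20]]
   so B = (20, 6)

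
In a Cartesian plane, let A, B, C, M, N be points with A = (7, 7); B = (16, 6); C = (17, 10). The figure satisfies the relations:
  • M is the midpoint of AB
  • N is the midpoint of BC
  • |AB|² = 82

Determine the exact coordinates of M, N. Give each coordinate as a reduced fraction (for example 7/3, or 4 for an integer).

M = (23/2, 13/2)
N = (33/2, 8)

1. M_x = 23/2  [2·M = A+B = (7, 7)+(16, 6)]
2. M_y = 13/2  [2·M = A+B = (7, 7)+(16, 6)]
   so M = (23/2, 13/2)
3. N_x = 33/2  [2·N = B+C = (16, 6)+(17, 10)]
4. N_y = 8  [2·N = B+C = (16, 6)+(17, 10)]
   so N = (33/2, 8)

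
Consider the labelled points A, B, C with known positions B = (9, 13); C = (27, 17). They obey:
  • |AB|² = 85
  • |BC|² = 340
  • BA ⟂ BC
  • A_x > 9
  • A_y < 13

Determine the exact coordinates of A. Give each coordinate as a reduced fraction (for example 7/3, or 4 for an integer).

A = (11, 4)

1. A_x = 11  [[BA ⟂ BC ⇒ 18x+4y-214=0] ∩ [|A−(9, 13)|²=85]]
2. A_y = 4  [[BA ⟂ BC ⇒ 18x+4y-214=0] ∩ [|A−(9, 13)|²=85]]
   so A = (11, 4)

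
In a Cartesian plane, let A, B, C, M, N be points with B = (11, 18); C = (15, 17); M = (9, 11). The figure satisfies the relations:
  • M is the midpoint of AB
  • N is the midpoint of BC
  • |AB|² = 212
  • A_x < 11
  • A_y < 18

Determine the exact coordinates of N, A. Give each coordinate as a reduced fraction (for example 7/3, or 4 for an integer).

1. A_x = 7  [A = 2·M−B = 2·(9, 11)−(11, 18)]
2. A_y = 4  [A = 2·M−B = 2·(9, 11)−(11, 18)]
   so A = (7, 4)
3. N_x = 13  [2·N = B+C = (11, 18)+(15, 17)]
4. N_y = 35/2  [2·N = B+C = (11, 18)+(15, 17)]
   so N = (13, 35/2)

N = (13, 35/2)
A = (7, 4)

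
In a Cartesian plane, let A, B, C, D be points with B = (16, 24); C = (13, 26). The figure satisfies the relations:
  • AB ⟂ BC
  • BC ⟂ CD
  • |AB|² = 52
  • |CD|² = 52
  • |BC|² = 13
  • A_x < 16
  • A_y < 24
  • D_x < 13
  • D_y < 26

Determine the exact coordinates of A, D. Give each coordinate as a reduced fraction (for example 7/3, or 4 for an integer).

A = (12, 18)
D = (9, 20)

1. A_x = 12  [[AB ⟂ BC ⇒ 3x-2y=0] ∩ [|A−(16, 24)|²=52]]
2. A_y = 18  [[AB ⟂ BC ⇒ 3x-2y=0] ∩ [|A−(16, 24)|²=52]]
   so A = (12, 18)
3. D_x = 9  [[BC ⟂ CD ⇒ -3x+2y-13=0] ∩ [|D−(13, 26)|²=52]]
4. D_y = 20  [[BC ⟂ CD ⇒ -3x+2y-13=0] ∩ [|D−(13, 26)|²=52]]
   so D = (9, 20)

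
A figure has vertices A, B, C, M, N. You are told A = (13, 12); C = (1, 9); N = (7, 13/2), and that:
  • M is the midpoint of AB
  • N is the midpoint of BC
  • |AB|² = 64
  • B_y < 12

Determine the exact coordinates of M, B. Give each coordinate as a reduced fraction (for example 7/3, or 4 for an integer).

M = (13, 8)
B = (13, 4)

1. B_x = 13  [B = 2·N−C = 2·(7, 13/2)−(1, 9)]
2. B_y = 4  [B = 2·N−C = 2·(7, 13/2)−(1, 9)]
   so B = (13, 4)
3. M_x = 13  [2·M = A+B = (13, 12)+(13, 4)]
4. M_y = 8  [2·M = A+B = (13, 12)+(13, 4)]
   so M = (13, 8)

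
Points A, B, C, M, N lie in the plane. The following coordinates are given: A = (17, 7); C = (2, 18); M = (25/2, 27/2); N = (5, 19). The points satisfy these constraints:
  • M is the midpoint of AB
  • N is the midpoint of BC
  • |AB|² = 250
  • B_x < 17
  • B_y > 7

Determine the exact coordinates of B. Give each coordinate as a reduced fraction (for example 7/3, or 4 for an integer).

B = (8, 20)

1. B_x = 8  [B = 2·M−A = 2·(25/2, 27/2)−(17, 7)]
2. B_y = 20  [B = 2·M−A = 2·(25/2, 27/2)−(17, 7)]
   so B = (8, 20)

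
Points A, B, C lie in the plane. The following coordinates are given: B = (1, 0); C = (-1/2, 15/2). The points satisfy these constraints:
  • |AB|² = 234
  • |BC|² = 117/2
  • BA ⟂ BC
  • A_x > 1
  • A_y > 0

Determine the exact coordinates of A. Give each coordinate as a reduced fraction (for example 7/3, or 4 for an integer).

1. A_x = 16  [[BA ⟂ BC ⇒ -3/2x+15/2y+3/2=0] ∩ [|A−(1, 0)|²=234]]
2. A_y = 3  [[BA ⟂ BC ⇒ -3/2x+15/2y+3/2=0] ∩ [|A−(1, 0)|²=234]]
   so A = (16, 3)

A = (16, 3)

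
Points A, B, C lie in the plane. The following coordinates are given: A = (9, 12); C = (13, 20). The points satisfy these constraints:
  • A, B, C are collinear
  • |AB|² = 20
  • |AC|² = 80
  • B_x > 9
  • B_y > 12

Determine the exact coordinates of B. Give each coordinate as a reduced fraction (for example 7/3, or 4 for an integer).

1. B_x = 11  [[A, B, C are collinear ⇒ 8x-4y-24=0] ∩ [|B−(9, 12)|²=20]]
2. B_y = 16  [[A, B, C are collinear ⇒ 8x-4y-24=0] ∩ [|B−(9, 12)|²=20]]
   so B = (11, 16)

B = (11, 16)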